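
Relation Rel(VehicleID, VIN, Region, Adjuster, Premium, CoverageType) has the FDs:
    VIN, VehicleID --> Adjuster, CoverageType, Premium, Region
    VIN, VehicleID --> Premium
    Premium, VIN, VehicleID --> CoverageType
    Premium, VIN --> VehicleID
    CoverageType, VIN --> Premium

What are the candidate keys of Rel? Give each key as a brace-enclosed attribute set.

{CoverageType, VIN}, {Premium, VIN}, {VIN, VehicleID}

No FD produces {VIN}, so it must be in every candidate key.
{CoverageType, VIN}⁺ = {Adjuster, CoverageType, Premium, Region, VIN, VehicleID}, which is every attribute, so {CoverageType, VIN} is a candidate key.
{Premium, VIN}⁺ = {Adjuster, CoverageType, Premium, Region, VIN, VehicleID}, which is every attribute, so {Premium, VIN} is a candidate key.
{VIN, VehicleID}⁺ = {Adjuster, CoverageType, Premium, Region, VIN, VehicleID}, which is every attribute, so {VIN, VehicleID} is a candidate key.
These are minimal and exhaustive — every other superkey contains one of them.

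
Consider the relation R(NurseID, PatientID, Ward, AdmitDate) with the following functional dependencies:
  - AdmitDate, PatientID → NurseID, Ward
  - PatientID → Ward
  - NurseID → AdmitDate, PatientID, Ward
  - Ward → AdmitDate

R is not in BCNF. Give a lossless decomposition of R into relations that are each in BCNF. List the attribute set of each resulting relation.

{AdmitDate, Ward}; {NurseID, PatientID, Ward}

Candidate keys of the original relation: {NurseID}, {PatientID}.
{AdmitDate, NurseID, PatientID, Ward}: {Ward} determines {AdmitDate, Ward} here but is not a superkey — split on Ward → AdmitDate, giving {AdmitDate, Ward} and {NurseID, PatientID, Ward}.
{AdmitDate, Ward}: every determinant is a superkey — BCNF.
{NurseID, PatientID, Ward}: every determinant is a superkey — BCNF.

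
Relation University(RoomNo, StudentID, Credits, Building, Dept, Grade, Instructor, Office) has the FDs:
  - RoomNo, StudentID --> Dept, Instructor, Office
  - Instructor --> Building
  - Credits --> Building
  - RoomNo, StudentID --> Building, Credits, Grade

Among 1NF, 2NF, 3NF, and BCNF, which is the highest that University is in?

Candidate key: {RoomNo, StudentID}. Prime attributes: {RoomNo, StudentID}.
Instructor --> Building breaks BCNF: {Instructor}⁺ = {Building, Instructor}, so {Instructor} is not a superkey.
Because {Building} is non-prime and the left side of Instructor --> Building is not a superkey, the relation is not in 3NF.
No non-prime attribute depends on a proper subset of any candidate key, so 2NF holds.

2NF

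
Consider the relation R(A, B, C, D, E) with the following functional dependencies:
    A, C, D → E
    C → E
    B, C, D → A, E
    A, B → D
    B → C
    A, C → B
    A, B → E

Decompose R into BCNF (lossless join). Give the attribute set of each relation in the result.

Candidate keys of the original relation: {A, B}, {A, C}, {B, D}.
In {A, B, C, D, E}, {C} is not a superkey ({C}⁺ restricted to this set is {C, E}), so split on C → E into {C, E} and {A, B, C, D}.
{C, E} has no BCNF violation.
In {A, B, C, D}, {B} is not a superkey ({B}⁺ restricted to this set is {B, C}), so split on B → C into {B, C} and {A, B, D}.
{B, C} has no BCNF violation.
{A, B, D} has no BCNF violation.

{A, B, D}; {B, C}; {C, E}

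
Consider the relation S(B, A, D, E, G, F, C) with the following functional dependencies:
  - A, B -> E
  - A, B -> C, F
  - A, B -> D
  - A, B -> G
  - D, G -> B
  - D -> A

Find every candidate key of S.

{A, B}, {B, D}, {D, G}

{A, B} is a candidate key since {A, B}⁺ = {A, B, C, D, E, F, G} covers every attribute.
{B, D} is a candidate key since {B, D}⁺ = {A, B, C, D, E, F, G} covers every attribute.
{D, G} is a candidate key since {D, G}⁺ = {A, B, C, D, E, F, G} covers every attribute.
Any other superkey properly contains one of these, so there are no further candidate keys.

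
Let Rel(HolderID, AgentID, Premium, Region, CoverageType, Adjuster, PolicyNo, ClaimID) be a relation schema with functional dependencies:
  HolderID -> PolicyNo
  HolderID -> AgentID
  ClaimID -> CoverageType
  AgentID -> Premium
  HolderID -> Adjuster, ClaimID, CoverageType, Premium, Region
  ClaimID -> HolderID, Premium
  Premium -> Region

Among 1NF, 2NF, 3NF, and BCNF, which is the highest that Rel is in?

Candidate keys: {ClaimID}, {HolderID}. Prime attributes: {ClaimID, HolderID}.
AgentID -> Premium breaks BCNF: {AgentID}⁺ = {AgentID, Premium, Region}, so {AgentID} is not a superkey.
Because {Premium} is non-prime and the left side of AgentID -> Premium is not a superkey, the relation is not in 3NF.
All keys have size 1, which rules out partial dependencies — 2NF is satisfied.

2NF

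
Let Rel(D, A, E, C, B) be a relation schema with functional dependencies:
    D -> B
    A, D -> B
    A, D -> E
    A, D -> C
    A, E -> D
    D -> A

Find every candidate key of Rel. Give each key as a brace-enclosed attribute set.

{D} is a candidate key since {D}⁺ = {A, B, C, D, E} covers every attribute.
{A, E} is a candidate key since {A, E}⁺ = {A, B, C, D, E} covers every attribute.
Any other superkey properly contains one of these, so there are no further candidate keys.

{A, E}, {D}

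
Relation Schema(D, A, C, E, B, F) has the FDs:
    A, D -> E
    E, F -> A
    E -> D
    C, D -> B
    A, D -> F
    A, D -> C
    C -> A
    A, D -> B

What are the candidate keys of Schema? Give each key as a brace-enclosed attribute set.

{A, D} is a candidate key since {A, D}⁺ = {A, B, C, D, E, F} covers every attribute.
{A, E} is a candidate key since {A, E}⁺ = {A, B, C, D, E, F} covers every attribute.
{C, D} is a candidate key since {C, D}⁺ = {A, B, C, D, E, F} covers every attribute.
{C, E} is a candidate key since {C, E}⁺ = {A, B, C, D, E, F} covers every attribute.
{E, F} is a candidate key since {E, F}⁺ = {A, B, C, D, E, F} covers every attribute.
Any other superkey properly contains one of these, so there are no further candidate keys.

{A, D}, {A, E}, {C, D}, {C, E}, {E, F}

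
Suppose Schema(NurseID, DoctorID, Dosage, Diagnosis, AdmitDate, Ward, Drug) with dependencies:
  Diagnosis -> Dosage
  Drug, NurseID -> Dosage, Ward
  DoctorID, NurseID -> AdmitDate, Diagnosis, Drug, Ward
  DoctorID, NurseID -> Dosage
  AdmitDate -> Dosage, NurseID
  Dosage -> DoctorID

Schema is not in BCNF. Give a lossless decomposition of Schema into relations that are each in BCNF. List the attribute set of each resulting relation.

Candidate keys of the original relation: {AdmitDate}, {Diagnosis, NurseID}, {DoctorID, NurseID}, {Dosage, NurseID}, {Drug, NurseID}.
{AdmitDate, Diagnosis, DoctorID, Dosage, Drug, NurseID, Ward}: {Diagnosis} determines {Diagnosis, DoctorID, Dosage} here but is not a superkey — split on Diagnosis -> DoctorID, Dosage, giving {Diagnosis, DoctorID, Dosage} and {AdmitDate, Diagnosis, Drug, NurseID, Ward}.
{Diagnosis, DoctorID, Dosage}: {Dosage} determines {DoctorID, Dosage} here but is not a superkey — split on Dosage -> DoctorID, giving {DoctorID, Dosage} and {Diagnosis, Dosage}.
{DoctorID, Dosage} has no BCNF violation.
{Diagnosis, Dosage} has no BCNF violation.
{AdmitDate, Diagnosis, Drug, NurseID, Ward} has no BCNF violation.

{AdmitDate, Diagnosis, Drug, NurseID, Ward}; {Diagnosis, Dosage}; {DoctorID, Dosage}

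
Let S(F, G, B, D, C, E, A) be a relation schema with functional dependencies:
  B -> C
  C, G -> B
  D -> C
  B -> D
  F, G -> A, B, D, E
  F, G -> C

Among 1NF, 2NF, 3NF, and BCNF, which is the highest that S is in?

Candidate key: {F, G}. Prime attributes: {F, G}.
B -> C breaks BCNF: {B}⁺ = {B, C, D}, so {B} is not a superkey.
Because {C} is non-prime and the left side of B -> C is not a superkey, the relation is not in 3NF.
Checking every proper subset of each key, none determines a non-prime attribute — 2NF is satisfied.

2NF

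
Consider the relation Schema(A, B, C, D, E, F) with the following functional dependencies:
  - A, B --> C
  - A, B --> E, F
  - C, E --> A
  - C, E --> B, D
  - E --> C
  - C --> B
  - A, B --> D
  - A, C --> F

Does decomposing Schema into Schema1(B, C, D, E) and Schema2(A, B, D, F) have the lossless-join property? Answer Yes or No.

No

Schema1 ∩ Schema2 = {B, D}; its closure under F is {B, D}.
Neither Schema1 nor Schema2 is contained in that closure, so the decomposition is lossy.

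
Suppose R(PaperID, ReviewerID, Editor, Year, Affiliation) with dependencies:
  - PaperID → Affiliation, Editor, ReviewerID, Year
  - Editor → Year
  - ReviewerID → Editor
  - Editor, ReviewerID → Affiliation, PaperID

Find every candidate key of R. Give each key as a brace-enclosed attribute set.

{PaperID} is a candidate key since {PaperID}⁺ = {Affiliation, Editor, PaperID, ReviewerID, Year} covers every attribute.
{ReviewerID} is a candidate key since {ReviewerID}⁺ = {Affiliation, Editor, PaperID, ReviewerID, Year} covers every attribute.
These are minimal and exhaustive — every other superkey contains one of them.

{PaperID}, {ReviewerID}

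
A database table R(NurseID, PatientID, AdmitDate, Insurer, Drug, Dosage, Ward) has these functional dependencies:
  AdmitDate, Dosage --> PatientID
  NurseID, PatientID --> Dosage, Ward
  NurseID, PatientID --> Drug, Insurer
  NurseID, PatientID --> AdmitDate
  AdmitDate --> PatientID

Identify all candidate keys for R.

No FD produces {NurseID}, so it must be in every candidate key.
Closure of {AdmitDate, NurseID} is {AdmitDate, Dosage, Drug, Insurer, NurseID, PatientID, Ward}, the whole schema; {AdmitDate, NurseID} is a candidate key.
Closure of {NurseID, PatientID} is {AdmitDate, Dosage, Drug, Insurer, NurseID, PatientID, Ward}, the whole schema; {NurseID, PatientID} is a candidate key.
Any other superkey properly contains one of these, so there are no further candidate keys.

{AdmitDate, NurseID}, {NurseID, PatientID}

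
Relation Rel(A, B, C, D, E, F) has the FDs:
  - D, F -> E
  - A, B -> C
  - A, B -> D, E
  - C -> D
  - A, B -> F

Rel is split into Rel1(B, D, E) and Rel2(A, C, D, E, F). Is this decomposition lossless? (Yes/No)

No

Common attributes: {D, E}; their closure is {D, E}.
The closure covers neither Rel1 nor Rel2 entirely; the join is not lossless.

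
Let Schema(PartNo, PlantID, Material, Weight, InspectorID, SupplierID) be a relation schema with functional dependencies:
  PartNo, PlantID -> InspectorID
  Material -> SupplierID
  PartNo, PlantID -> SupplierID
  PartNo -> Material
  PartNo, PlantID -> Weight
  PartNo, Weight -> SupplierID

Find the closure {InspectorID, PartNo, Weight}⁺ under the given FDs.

{InspectorID, Material, PartNo, SupplierID, Weight}

Start with {InspectorID, PartNo, Weight}.
PartNo -> Material applies; add {Material} → now {InspectorID, Material, PartNo, Weight}.
PartNo, Weight -> SupplierID applies; add {SupplierID} → now {InspectorID, Material, PartNo, SupplierID, Weight}.
No further FD applies.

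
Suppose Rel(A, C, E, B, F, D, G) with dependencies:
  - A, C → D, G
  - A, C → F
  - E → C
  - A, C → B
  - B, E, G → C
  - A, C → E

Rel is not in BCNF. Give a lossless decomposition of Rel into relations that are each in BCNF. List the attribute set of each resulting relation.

{A, B, D, E, F, G}; {C, E}

Candidate keys of the original relation: {A, C}, {A, E}.
Within {A, B, C, D, E, F, G}: {E}⁺ ∩ {A, B, C, D, E, F, G} = {C, E}, not the whole set, so E → C violates BCNF; decompose into {C, E} and {A, B, D, E, F, G}.
{C, E}: every determinant is a superkey — BCNF.
{A, B, D, E, F, G}: every determinant is a superkey — BCNF.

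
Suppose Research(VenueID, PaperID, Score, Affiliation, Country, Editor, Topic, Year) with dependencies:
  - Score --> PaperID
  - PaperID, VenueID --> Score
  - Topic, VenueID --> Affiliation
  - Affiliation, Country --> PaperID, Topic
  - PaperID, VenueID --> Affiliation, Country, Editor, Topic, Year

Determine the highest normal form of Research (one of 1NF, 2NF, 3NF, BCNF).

Candidate keys: {Affiliation, Country, VenueID}, {Country, Topic, VenueID}, {PaperID, VenueID}, {Score, VenueID}. Prime attributes: {Affiliation, Country, PaperID, Score, Topic, VenueID}.
Score --> PaperID: {Score}⁺ = {PaperID, Score}, which is not all of the attributes, so the left side is not a superkey — BCNF is violated.
Its right-hand attributes {PaperID} are all prime, as are those of every other non-superkey FD — the relation is in 3NF.

3NF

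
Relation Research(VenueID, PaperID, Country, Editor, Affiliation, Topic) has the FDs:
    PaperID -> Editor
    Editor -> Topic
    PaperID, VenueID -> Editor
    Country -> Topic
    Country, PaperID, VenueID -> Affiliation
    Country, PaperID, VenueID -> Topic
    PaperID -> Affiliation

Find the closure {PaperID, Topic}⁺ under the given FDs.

{Affiliation, Editor, PaperID, Topic}

Start with {PaperID, Topic}.
PaperID -> Editor applies; add {Editor} → now {Editor, PaperID, Topic}.
PaperID -> Affiliation applies; add {Affiliation} → now {Affiliation, Editor, PaperID, Topic}.
No further FD applies.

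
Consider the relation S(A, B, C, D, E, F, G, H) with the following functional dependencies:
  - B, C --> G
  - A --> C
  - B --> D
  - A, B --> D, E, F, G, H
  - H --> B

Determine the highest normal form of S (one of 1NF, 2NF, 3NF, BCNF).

Candidate keys: {A, B}, {A, H}. Prime attributes: {A, B, H}.
B, C --> G: {B, C}⁺ = {B, C, D, G}, which is not all of the attributes, so the left side is not a superkey — BCNF is violated.
B, C --> G has non-prime {G} on the right and a non-superkey on the left, so 3NF fails.
Since {A} ⊂ {A, B} and {A}⁺ ⊇ {C} with {C} non-prime, there is a partial dependency; 2NF fails.

1NF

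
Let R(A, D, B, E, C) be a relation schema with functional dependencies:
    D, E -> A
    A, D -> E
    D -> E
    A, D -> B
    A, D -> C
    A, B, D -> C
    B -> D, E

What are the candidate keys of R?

Closure of {B} is {A, B, C, D, E}, the whole schema; {B} is a candidate key.
Closure of {D} is {A, B, C, D, E}, the whole schema; {D} is a candidate key.
No proper subset of any of these is a key, and no other minimal superkey exists.

{B}, {D}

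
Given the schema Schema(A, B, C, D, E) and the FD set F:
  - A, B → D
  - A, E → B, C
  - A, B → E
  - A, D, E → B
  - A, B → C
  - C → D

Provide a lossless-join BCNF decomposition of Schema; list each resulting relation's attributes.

Candidate keys of the original relation: {A, B}, {A, E}.
{A, B, C, D, E}: {C} determines {C, D} here but is not a superkey — split on C → D, giving {C, D} and {A, B, C, E}.
{C, D}: every determinant is a superkey — BCNF.
{A, B, C, E}: every determinant is a superkey — BCNF.

{A, B, C, E}; {C, D}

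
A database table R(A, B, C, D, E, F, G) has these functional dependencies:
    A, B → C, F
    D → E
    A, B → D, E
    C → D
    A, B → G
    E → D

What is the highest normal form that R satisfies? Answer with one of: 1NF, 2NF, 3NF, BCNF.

Candidate key: {A, B}. Prime attributes: {A, B}.
D → E breaks BCNF: {D}⁺ = {D, E}, so {D} is not a superkey.
D → E determines the non-prime attribute {E} from a non-superkey — 3NF is violated.
No proper subset of a key has a non-prime attribute in its closure, so there is no partial dependency; 2NF holds.

2NF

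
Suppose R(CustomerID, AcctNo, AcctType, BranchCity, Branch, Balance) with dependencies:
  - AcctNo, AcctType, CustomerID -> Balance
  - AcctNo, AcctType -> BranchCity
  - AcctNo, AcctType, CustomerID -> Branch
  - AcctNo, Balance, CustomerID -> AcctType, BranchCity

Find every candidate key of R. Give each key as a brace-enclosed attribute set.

{AcctNo, AcctType, CustomerID}, {AcctNo, Balance, CustomerID}

{AcctNo, CustomerID} never appear on the right of any FD, so every key must include all of them.
{AcctNo, AcctType, CustomerID}⁺ = {AcctNo, AcctType, Balance, Branch, BranchCity, CustomerID} — all of the relation — so {AcctNo, AcctType, CustomerID} is a candidate key.
{AcctNo, Balance, CustomerID}⁺ = {AcctNo, AcctType, Balance, Branch, BranchCity, CustomerID} — all of the relation — so {AcctNo, Balance, CustomerID} is a candidate key.
Any other superkey properly contains one of these, so there are no further candidate keys.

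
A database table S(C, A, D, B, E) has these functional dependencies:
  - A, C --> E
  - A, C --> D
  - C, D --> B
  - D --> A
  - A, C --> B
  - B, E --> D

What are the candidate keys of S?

No FD produces {C}, so it must be in every candidate key.
{A, C}⁺ = {A, B, C, D, E} — all of the relation — so {A, C} is a candidate key.
{C, D}⁺ = {A, B, C, D, E} — all of the relation — so {C, D} is a candidate key.
{B, C, E}⁺ = {A, B, C, D, E} — all of the relation — so {B, C, E} is a candidate key.
No proper subset of any of these is a key, and no other minimal superkey exists.

{A, C}, {B, C, E}, {C, D}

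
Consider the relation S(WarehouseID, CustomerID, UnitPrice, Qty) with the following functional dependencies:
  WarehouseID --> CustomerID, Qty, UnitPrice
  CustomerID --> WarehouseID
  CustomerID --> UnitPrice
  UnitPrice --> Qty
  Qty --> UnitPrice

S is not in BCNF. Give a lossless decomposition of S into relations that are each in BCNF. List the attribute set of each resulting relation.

Candidate keys of the original relation: {CustomerID}, {WarehouseID}.
Within {CustomerID, Qty, UnitPrice, WarehouseID}: {UnitPrice}⁺ ∩ {CustomerID, Qty, UnitPrice, WarehouseID} = {Qty, UnitPrice}, not the whole set, so UnitPrice --> Qty violates BCNF; decompose into {Qty, UnitPrice} and {CustomerID, UnitPrice, WarehouseID}.
{Qty, UnitPrice}: every determinant is a superkey — BCNF.
{CustomerID, UnitPrice, WarehouseID}: every determinant is a superkey — BCNF.

{CustomerID, UnitPrice, WarehouseID}; {Qty, UnitPrice}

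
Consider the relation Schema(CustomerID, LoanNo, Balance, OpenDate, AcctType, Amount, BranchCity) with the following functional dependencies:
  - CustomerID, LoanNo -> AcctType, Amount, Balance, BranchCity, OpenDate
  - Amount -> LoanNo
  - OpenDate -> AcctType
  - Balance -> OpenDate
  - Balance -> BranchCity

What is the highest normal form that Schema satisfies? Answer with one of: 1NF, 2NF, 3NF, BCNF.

Candidate keys: {Amount, CustomerID}, {CustomerID, LoanNo}. Prime attributes: {Amount, CustomerID, LoanNo}.
Amount -> LoanNo breaks BCNF: {Amount}⁺ = {Amount, LoanNo}, so {Amount} is not a superkey.
OpenDate -> AcctType determines the non-prime attribute {AcctType} from a non-superkey — 3NF is violated.
Checking every proper subset of each key, none determines a non-prime attribute — 2NF is satisfied.

2NF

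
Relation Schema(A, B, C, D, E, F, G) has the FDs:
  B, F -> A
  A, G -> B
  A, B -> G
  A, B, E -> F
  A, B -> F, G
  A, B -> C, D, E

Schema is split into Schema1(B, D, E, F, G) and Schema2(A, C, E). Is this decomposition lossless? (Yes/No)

Schema1 ∩ Schema2 = {E}; its closure under F is {E}.
The closure covers neither Schema1 nor Schema2 entirely; the join is not lossless.

No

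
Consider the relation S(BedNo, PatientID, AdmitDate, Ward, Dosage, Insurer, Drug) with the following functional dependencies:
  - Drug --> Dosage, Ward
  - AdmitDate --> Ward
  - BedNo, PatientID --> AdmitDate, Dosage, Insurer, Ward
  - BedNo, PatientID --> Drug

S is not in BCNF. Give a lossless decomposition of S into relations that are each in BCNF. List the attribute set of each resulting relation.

{AdmitDate, BedNo, Drug, Insurer, PatientID}; {Dosage, Drug, Ward}

Candidate key of the original relation: {BedNo, PatientID}.
{AdmitDate, BedNo, Dosage, Drug, Insurer, PatientID, Ward}: {Drug} determines {Dosage, Drug, Ward} here but is not a superkey — split on Drug --> Dosage, Ward, giving {Dosage, Drug, Ward} and {AdmitDate, BedNo, Drug, Insurer, PatientID}.
{Dosage, Drug, Ward}: every determinant is a superkey — BCNF.
{AdmitDate, BedNo, Drug, Insurer, PatientID}: every determinant is a superkey — BCNF.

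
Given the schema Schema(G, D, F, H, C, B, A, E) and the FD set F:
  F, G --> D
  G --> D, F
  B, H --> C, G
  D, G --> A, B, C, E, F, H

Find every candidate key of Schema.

{G} is a candidate key since {G}⁺ = {A, B, C, D, E, F, G, H} covers every attribute.
{B, H} is a candidate key since {B, H}⁺ = {A, B, C, D, E, F, G, H} covers every attribute.
No proper subset of any of these is a key, and no other minimal superkey exists.

{B, H}, {G}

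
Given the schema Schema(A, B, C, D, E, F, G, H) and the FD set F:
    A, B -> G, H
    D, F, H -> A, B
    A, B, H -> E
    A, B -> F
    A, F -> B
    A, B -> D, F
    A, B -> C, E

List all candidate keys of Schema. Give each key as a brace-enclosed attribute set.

{A, B}, {A, F}, {D, F, H}

{A, B}⁺ = {A, B, C, D, E, F, G, H} — all of the relation — so {A, B} is a candidate key.
{A, F}⁺ = {A, B, C, D, E, F, G, H} — all of the relation — so {A, F} is a candidate key.
{D, F, H}⁺ = {A, B, C, D, E, F, G, H} — all of the relation — so {D, F, H} is a candidate key.
Any other superkey properly contains one of these, so there are no further candidate keys.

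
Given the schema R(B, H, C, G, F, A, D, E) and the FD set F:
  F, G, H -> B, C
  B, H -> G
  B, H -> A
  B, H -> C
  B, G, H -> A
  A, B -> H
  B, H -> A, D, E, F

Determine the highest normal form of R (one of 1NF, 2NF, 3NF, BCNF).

Candidate keys: {A, B}, {B, H}, {F, G, H}. Prime attributes: {A, B, F, G, H}.
The left-hand side of every FD is a superkey, so BCNF is satisfied.

BCNF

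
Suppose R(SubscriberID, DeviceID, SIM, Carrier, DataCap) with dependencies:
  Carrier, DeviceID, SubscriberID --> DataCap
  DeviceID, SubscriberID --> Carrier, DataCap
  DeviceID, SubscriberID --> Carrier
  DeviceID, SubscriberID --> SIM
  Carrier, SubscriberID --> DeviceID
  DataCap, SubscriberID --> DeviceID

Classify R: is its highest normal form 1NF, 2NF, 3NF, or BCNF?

BCNF

Candidate keys: {Carrier, SubscriberID}, {DataCap, SubscriberID}, {DeviceID, SubscriberID}. Prime attributes: {Carrier, DataCap, DeviceID, SubscriberID}.
Every FD has a superkey on the left, so the relation is in BCNF.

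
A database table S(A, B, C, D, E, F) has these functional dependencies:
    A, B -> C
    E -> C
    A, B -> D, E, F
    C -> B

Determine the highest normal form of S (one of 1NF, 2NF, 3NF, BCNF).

3NF

Candidate keys: {A, B}, {A, C}, {A, E}. Prime attributes: {A, B, C, E}.
For E -> C we have {E}⁺ = {B, C, E}; {E} is not a superkey, so BCNF fails.
But every attribute on its right side ({C}) is prime, and the same holds for every other non-superkey FD, so 3NF still holds.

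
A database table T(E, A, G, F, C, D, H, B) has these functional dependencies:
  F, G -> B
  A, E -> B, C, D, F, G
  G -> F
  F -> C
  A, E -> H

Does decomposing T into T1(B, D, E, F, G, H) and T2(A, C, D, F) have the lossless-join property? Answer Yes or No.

The shared attributes are {D, F} and {D, F}⁺ = {C, D, F}.
The closure covers neither T1 nor T2 entirely; the join is not lossless.

No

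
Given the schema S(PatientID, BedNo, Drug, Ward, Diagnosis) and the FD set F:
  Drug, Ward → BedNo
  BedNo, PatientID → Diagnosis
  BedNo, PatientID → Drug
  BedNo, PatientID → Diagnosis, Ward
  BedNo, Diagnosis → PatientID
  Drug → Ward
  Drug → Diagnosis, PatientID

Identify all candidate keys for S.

{BedNo, Diagnosis}, {BedNo, PatientID}, {Drug}

{Drug}⁺ = {BedNo, Diagnosis, Drug, PatientID, Ward}, which is every attribute, so {Drug} is a candidate key.
{BedNo, Diagnosis}⁺ = {BedNo, Diagnosis, Drug, PatientID, Ward}, which is every attribute, so {BedNo, Diagnosis} is a candidate key.
{BedNo, PatientID}⁺ = {BedNo, Diagnosis, Drug, PatientID, Ward}, which is every attribute, so {BedNo, PatientID} is a candidate key.
No proper subset of any of these is a key, and no other minimal superkey exists.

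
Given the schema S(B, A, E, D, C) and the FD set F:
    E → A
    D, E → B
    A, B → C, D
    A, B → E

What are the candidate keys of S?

{A, B}, {B, E}, {D, E}

{A, B} is a candidate key since {A, B}⁺ = {A, B, C, D, E} covers every attribute.
{B, E} is a candidate key since {B, E}⁺ = {A, B, C, D, E} covers every attribute.
{D, E} is a candidate key since {D, E}⁺ = {A, B, C, D, E} covers every attribute.
These are minimal and exhaustive — every other superkey contains one of them.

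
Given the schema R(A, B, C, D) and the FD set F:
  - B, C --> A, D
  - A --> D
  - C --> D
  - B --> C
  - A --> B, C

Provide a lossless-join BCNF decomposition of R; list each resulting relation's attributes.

Candidate keys of the original relation: {A}, {B}.
Within {A, B, C, D}: {C}⁺ ∩ {A, B, C, D} = {C, D}, not the whole set, so C --> D violates BCNF; decompose into {C, D} and {A, B, C}.
{C, D} is in BCNF.
{A, B, C} is in BCNF.

{A, B, C}; {C, D}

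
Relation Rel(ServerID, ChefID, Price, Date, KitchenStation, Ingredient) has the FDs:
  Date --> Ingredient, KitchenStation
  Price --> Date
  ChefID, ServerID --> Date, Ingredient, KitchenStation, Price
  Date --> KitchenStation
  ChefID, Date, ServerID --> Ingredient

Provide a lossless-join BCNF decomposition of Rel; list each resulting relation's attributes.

Candidate key of the original relation: {ChefID, ServerID}.
In {ChefID, Date, Ingredient, KitchenStation, Price, ServerID}, {Date} is not a superkey ({Date}⁺ restricted to this set is {Date, Ingredient, KitchenStation}), so split on Date --> Ingredient, KitchenStation into {Date, Ingredient, KitchenStation} and {ChefID, Date, Price, ServerID}.
{Date, Ingredient, KitchenStation} is in BCNF.
In {ChefID, Date, Price, ServerID}, {Price} is not a superkey ({Price}⁺ restricted to this set is {Date, Price}), so split on Price --> Date into {Date, Price} and {ChefID, Price, ServerID}.
{Date, Price} is in BCNF.
{ChefID, Price, ServerID} is in BCNF.

{ChefID, Price, ServerID}; {Date, Ingredient, KitchenStation}; {Date, Price}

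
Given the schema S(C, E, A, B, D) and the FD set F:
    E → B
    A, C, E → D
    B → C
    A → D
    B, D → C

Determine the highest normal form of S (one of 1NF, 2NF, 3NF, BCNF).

1NF

Candidate key: {A, E}. Prime attributes: {A, E}.
E → B: {E}⁺ = {B, C, E}, which is not all of the attributes, so the left side is not a superkey — BCNF is violated.
Because {B} is non-prime and the left side of E → B is not a superkey, the relation is not in 3NF.
{A} is a proper subset of the key {A, E}, and {A}⁺ contains the non-prime attribute {D} — a partial dependency, so 2NF is violated.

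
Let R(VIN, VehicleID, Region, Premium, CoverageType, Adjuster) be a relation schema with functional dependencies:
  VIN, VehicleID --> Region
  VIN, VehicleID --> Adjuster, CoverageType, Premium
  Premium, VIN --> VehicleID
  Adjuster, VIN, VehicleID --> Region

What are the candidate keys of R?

{VIN} never appears on the right of any FD, so every key must include it.
{Premium, VIN} is a candidate key since {Premium, VIN}⁺ = {Adjuster, CoverageType, Premium, Region, VIN, VehicleID} covers every attribute.
{VIN, VehicleID} is a candidate key since {VIN, VehicleID}⁺ = {Adjuster, CoverageType, Premium, Region, VIN, VehicleID} covers every attribute.
These are minimal and exhaustive — every other superkey contains one of them.

{Premium, VIN}, {VIN, VehicleID}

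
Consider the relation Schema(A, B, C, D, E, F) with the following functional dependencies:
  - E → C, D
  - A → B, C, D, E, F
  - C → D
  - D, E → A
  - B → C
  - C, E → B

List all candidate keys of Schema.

{A} is a candidate key since {A}⁺ = {A, B, C, D, E, F} covers every attribute.
{E} is a candidate key since {E}⁺ = {A, B, C, D, E, F} covers every attribute.
Any other superkey properly contains one of these, so there are no further candidate keys.

{A}, {E}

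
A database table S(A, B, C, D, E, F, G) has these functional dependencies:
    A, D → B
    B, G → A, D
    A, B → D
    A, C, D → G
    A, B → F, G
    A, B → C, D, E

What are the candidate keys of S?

{A, B}, {A, D}, {B, G}

{A, B}⁺ = {A, B, C, D, E, F, G}, which is every attribute, so {A, B} is a candidate key.
{A, D}⁺ = {A, B, C, D, E, F, G}, which is every attribute, so {A, D} is a candidate key.
{B, G}⁺ = {A, B, C, D, E, F, G}, which is every attribute, so {B, G} is a candidate key.
No proper subset of any of these is a key, and no other minimal superkey exists.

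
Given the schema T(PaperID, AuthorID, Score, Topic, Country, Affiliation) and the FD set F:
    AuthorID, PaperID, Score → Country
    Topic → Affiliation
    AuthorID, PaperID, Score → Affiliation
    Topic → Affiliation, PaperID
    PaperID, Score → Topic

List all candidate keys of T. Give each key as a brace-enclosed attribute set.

{AuthorID, PaperID, Score}, {AuthorID, Score, Topic}

No FD produces {AuthorID, Score}, so they must be in every candidate key.
{AuthorID, PaperID, Score} is a candidate key since {AuthorID, PaperID, Score}⁺ = {Affiliation, AuthorID, Country, PaperID, Score, Topic} covers every attribute.
{AuthorID, Score, Topic} is a candidate key since {AuthorID, Score, Topic}⁺ = {Affiliation, AuthorID, Country, PaperID, Score, Topic} covers every attribute.
No proper subset of any of these is a key, and no other minimal superkey exists.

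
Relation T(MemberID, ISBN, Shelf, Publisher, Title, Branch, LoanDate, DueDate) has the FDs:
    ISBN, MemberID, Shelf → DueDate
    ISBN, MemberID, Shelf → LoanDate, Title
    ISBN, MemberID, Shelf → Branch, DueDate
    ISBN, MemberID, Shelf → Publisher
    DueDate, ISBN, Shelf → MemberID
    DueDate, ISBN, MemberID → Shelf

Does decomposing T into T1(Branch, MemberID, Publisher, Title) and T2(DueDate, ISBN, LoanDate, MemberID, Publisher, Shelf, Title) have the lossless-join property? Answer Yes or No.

T1 ∩ T2 = {MemberID, Publisher, Title}; its closure under F is {MemberID, Publisher, Title}.
T1 ⊄ {MemberID, Publisher, Title} and T2 ⊄ {MemberID, Publisher, Title}, so the split is lossy.

No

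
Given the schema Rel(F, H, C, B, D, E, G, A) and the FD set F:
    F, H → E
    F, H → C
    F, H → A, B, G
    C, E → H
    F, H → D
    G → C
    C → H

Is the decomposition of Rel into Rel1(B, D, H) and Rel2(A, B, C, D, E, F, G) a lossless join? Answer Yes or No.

The shared attributes are {B, D} and {B, D}⁺ = {B, D}.
Rel1 ⊄ {B, D} and Rel2 ⊄ {B, D}, so the split is lossy.

No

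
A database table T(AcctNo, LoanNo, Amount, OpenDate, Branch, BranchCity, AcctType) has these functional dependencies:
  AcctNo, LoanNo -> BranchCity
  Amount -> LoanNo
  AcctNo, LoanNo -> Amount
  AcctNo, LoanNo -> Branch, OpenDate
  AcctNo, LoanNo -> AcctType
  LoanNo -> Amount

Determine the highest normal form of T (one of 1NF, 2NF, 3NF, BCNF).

3NF

Candidate keys: {AcctNo, Amount}, {AcctNo, LoanNo}. Prime attributes: {AcctNo, Amount, LoanNo}.
For Amount -> LoanNo we have {Amount}⁺ = {Amount, LoanNo}; {Amount} is not a superkey, so BCNF fails.
Since {LoanNo} ⊆ prime attributes and every other non-superkey FD also has a prime right side, the schema is in 3NF.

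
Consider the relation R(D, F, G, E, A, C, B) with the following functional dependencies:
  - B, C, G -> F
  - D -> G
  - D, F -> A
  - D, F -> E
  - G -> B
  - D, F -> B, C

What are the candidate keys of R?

{C, D}, {D, F}

No FD produces {D}, so it must be in every candidate key.
{C, D}⁺ = {A, B, C, D, E, F, G}, which is every attribute, so {C, D} is a candidate key.
{D, F}⁺ = {A, B, C, D, E, F, G}, which is every attribute, so {D, F} is a candidate key.
No proper subset of any of these is a key, and no other minimal superkey exists.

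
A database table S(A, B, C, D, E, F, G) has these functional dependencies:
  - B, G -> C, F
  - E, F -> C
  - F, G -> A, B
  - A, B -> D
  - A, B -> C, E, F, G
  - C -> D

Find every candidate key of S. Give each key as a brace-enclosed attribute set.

{A, B}⁺ = {A, B, C, D, E, F, G}, which is every attribute, so {A, B} is a candidate key.
{B, G}⁺ = {A, B, C, D, E, F, G}, which is every attribute, so {B, G} is a candidate key.
{F, G}⁺ = {A, B, C, D, E, F, G}, which is every attribute, so {F, G} is a candidate key.
Any other superkey properly contains one of these, so there are no further candidate keys.

{A, B}, {B, G}, {F, G}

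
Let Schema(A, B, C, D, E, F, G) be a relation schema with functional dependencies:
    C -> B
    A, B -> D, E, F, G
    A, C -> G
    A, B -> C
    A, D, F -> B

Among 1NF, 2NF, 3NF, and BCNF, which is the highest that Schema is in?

3NF

Candidate keys: {A, B}, {A, C}, {A, D, F}. Prime attributes: {A, B, C, D, F}.
C -> B: {C}⁺ = {B, C}, which is not all of the attributes, so the left side is not a superkey — BCNF is violated.
But every attribute on its right side ({B}) is prime, and the same holds for every other non-superkey FD, so 3NF still holds.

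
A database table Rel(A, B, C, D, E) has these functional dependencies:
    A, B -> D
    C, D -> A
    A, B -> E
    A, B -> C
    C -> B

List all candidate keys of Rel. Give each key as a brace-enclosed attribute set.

{A, B}, {A, C}, {C, D}

{A, B}⁺ = {A, B, C, D, E}, which is every attribute, so {A, B} is a candidate key.
{A, C}⁺ = {A, B, C, D, E}, which is every attribute, so {A, C} is a candidate key.
{C, D}⁺ = {A, B, C, D, E}, which is every attribute, so {C, D} is a candidate key.
No proper subset of any of these is a key, and no other minimal superkey exists.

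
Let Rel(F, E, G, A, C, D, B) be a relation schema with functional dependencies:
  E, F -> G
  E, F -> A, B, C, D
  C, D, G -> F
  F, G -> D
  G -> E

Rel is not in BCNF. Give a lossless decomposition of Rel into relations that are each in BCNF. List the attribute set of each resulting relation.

{A, B, C, D, F, G}; {E, G}

Candidate keys of the original relation: {C, D, G}, {E, F}, {F, G}.
Within {A, B, C, D, E, F, G}: {G}⁺ ∩ {A, B, C, D, E, F, G} = {E, G}, not the whole set, so G -> E violates BCNF; decompose into {E, G} and {A, B, C, D, F, G}.
{E, G} is in BCNF.
{A, B, C, D, F, G} is in BCNF.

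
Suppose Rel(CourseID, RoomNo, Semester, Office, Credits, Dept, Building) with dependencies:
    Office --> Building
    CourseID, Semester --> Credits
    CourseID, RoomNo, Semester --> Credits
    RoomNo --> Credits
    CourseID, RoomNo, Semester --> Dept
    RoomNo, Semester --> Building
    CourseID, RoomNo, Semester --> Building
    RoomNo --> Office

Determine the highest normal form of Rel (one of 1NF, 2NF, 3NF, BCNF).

Candidate key: {CourseID, RoomNo, Semester}. Prime attributes: {CourseID, RoomNo, Semester}.
Office --> Building: {Office}⁺ = {Building, Office}, which is not all of the attributes, so the left side is not a superkey — BCNF is violated.
Office --> Building determines the non-prime attribute {Building} from a non-superkey — 3NF is violated.
Since {RoomNo} ⊂ {CourseID, RoomNo, Semester} and {RoomNo}⁺ ⊇ {Building, Credits, Office} with {Building, Credits, Office} non-prime, there is a partial dependency; 2NF fails.

1NF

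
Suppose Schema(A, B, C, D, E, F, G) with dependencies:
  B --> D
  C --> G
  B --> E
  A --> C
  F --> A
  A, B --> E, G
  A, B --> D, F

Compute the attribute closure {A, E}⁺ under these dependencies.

{A, C, E, G}

Start with {A, E}.
A --> C applies; add {C} → now {A, C, E}.
C --> G applies; add {G} → now {A, C, E, G}.
No further FD applies.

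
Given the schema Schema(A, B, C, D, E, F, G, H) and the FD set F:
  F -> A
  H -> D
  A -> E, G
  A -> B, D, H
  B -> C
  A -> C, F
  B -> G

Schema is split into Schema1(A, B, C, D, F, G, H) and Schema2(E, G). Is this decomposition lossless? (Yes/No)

The shared attributes are {G} and {G}⁺ = {G}.
Schema1 ⊄ {G} and Schema2 ⊄ {G}, so the split is lossy.

No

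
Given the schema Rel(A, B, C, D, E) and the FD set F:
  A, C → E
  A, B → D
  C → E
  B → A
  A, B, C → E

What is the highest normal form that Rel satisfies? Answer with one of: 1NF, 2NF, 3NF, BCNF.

1NF

Candidate key: {B, C}. Prime attributes: {B, C}.
A, C → E breaks BCNF: {A, C}⁺ = {A, C, E}, so {A, C} is not a superkey.
Because {E} is non-prime and the left side of A, C → E is not a superkey, the relation is not in 3NF.
The proper key subset {B} of {B, C} determines non-prime {A, D}, so the relation is not even in 2NF.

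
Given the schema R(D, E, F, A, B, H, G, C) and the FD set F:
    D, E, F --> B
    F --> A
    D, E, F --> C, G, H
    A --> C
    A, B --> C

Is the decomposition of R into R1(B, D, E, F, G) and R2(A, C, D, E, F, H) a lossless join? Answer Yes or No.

Common attributes: {D, E, F}; their closure is {A, B, C, D, E, F, G, H}.
Since R1 ⊆ {A, B, C, D, E, F, G, H}, the intersection is a superkey of R1; the decomposition is lossless.

Yes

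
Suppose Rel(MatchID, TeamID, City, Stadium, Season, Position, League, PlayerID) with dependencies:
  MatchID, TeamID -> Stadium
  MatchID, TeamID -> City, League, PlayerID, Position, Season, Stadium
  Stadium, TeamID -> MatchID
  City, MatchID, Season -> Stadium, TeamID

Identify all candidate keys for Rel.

{MatchID, TeamID} is a candidate key since {MatchID, TeamID}⁺ = {City, League, MatchID, PlayerID, Position, Season, Stadium, TeamID} covers every attribute.
{Stadium, TeamID} is a candidate key since {Stadium, TeamID}⁺ = {City, League, MatchID, PlayerID, Position, Season, Stadium, TeamID} covers every attribute.
{City, MatchID, Season} is a candidate key since {City, MatchID, Season}⁺ = {City, League, MatchID, PlayerID, Position, Season, Stadium, TeamID} covers every attribute.
Any other superkey properly contains one of these, so there are no further candidate keys.

{City, MatchID, Season}, {MatchID, TeamID}, {Stadium, TeamID}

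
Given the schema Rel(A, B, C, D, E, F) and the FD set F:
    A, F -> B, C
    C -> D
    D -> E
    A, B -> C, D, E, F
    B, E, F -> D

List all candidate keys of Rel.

{A} never appears on the right of any FD, so every key must include it.
{A, B}⁺ = {A, B, C, D, E, F} — all of the relation — so {A, B} is a candidate key.
{A, F}⁺ = {A, B, C, D, E, F} — all of the relation — so {A, F} is a candidate key.
These are minimal and exhaustive — every other superkey contains one of them.

{A, B}, {A, F}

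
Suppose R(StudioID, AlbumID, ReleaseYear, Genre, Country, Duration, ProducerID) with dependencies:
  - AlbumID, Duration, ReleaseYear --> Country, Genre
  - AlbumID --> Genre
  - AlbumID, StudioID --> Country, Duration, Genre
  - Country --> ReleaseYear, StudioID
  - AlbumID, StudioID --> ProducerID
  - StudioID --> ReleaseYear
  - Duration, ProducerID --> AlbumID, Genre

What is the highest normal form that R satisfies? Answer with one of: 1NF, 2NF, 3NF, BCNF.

1NF

Candidate keys: {AlbumID, Country}, {AlbumID, Duration, ReleaseYear}, {AlbumID, StudioID}, {Country, Duration, ProducerID}, {Duration, ProducerID, ReleaseYear}, {Duration, ProducerID, StudioID}. Prime attributes: {AlbumID, Country, Duration, ProducerID, ReleaseYear, StudioID}.
AlbumID --> Genre breaks BCNF: {AlbumID}⁺ = {AlbumID, Genre}, so {AlbumID} is not a superkey.
AlbumID --> Genre determines the non-prime attribute {Genre} from a non-superkey — 3NF is violated.
Since {AlbumID} ⊂ {AlbumID, Country} and {AlbumID}⁺ ⊇ {Genre} with {Genre} non-prime, there is a partial dependency; 2NF fails.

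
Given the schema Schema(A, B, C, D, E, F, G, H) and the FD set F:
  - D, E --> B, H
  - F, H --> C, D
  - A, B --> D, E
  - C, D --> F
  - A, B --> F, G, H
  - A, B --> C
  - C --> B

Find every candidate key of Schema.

{A, B}, {A, C}, {A, D, E}, {A, F, H}

{A} never appears on the right of any FD, so every key must include it.
{A, B}⁺ = {A, B, C, D, E, F, G, H} — all of the relation — so {A, B} is a candidate key.
{A, C}⁺ = {A, B, C, D, E, F, G, H} — all of the relation — so {A, C} is a candidate key.
{A, D, E}⁺ = {A, B, C, D, E, F, G, H} — all of the relation — so {A, D, E} is a candidate key.
{A, F, H}⁺ = {A, B, C, D, E, F, G, H} — all of the relation — so {A, F, H} is a candidate key.
Any other superkey properly contains one of these, so there are no further candidate keys.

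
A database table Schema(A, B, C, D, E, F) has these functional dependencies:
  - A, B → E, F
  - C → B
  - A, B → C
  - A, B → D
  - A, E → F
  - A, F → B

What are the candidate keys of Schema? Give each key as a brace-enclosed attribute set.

{A, B}, {A, C}, {A, E}, {A, F}

{A} never appears on the right of any FD, so every key must include it.
Closure of {A, B} is {A, B, C, D, E, F}, the whole schema; {A, B} is a candidate key.
Closure of {A, C} is {A, B, C, D, E, F}, the whole schema; {A, C} is a candidate key.
Closure of {A, E} is {A, B, C, D, E, F}, the whole schema; {A, E} is a candidate key.
Closure of {A, F} is {A, B, C, D, E, F}, the whole schema; {A, F} is a candidate key.
These are minimal and exhaustive — every other superkey contains one of them.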